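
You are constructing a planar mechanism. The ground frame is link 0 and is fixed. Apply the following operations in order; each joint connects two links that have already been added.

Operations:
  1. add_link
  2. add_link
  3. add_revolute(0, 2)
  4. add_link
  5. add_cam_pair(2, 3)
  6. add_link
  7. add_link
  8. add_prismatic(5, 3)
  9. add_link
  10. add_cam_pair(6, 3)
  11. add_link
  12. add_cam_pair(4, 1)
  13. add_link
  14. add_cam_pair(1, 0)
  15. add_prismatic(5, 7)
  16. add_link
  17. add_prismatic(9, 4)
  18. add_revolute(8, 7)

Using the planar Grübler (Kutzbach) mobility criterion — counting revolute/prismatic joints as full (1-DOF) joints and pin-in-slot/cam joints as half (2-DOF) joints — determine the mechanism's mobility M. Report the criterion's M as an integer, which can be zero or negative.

(L,J1,J2)=(1,0,0); link0 fixed
link1: (2,0,0)
link2: (3,0,0)
R 0-2 [J1]: (3,1,0)
link3: (4,1,0)
C 2-3 [J2]: (4,1,1)
link4: (5,1,1)
link5: (6,1,1)
P 5-3 [J1]: (6,2,1)
link6: (7,2,1)
C 6-3 [J2]: (7,2,2)
link7: (8,2,2)
C 4-1 [J2]: (8,2,3)
link8: (9,2,3)
C 1-0 [J2]: (9,2,4)
P 5-7 [J1]: (9,3,4)
link9: (10,3,4)
P 9-4 [J1]: (10,4,4)
R 8-7 [J1]: (10,5,4)
Grübler: 3·9 − 2·5 − 4 = 13

M = 13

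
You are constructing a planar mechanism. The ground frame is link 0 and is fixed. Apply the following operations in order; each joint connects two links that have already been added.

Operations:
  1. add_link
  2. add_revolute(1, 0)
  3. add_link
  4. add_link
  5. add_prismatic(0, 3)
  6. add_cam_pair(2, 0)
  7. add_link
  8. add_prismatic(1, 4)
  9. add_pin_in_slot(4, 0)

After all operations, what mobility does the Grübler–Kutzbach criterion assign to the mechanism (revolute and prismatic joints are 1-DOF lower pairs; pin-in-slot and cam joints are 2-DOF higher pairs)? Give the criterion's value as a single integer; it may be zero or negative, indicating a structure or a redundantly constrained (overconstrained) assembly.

M = 4

link 0 = ground. State L|J1|J2 = 1|0|0
+link1  2|0|0
R(1,0) f=1→J1  2|1|0
+link2  3|1|0
+link3  4|1|0
P(0,3) f=1→J1  4|2|0
C(2,0) f=2→J2  4|2|1
+link4  5|2|1
P(1,4) f=1→J1  5|3|1
PS(4,0) f=2→J2  5|3|2
M = 3(5−1)−2·3−2 = 12−6−2 = 4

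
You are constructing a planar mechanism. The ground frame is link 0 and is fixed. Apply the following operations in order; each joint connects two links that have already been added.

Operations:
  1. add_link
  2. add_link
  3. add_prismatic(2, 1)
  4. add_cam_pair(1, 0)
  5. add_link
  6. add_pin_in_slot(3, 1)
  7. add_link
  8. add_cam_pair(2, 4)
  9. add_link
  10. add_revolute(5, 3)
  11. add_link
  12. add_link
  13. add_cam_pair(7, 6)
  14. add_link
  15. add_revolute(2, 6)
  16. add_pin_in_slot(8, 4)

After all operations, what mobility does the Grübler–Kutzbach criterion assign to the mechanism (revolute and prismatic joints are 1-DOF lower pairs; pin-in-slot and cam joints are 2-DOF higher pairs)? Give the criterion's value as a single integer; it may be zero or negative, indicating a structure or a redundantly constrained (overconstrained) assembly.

M = 13

L=1 J1=0 J2=0
add link → L=2 J1=0 J2=0
add link → L=3 J1=0 J2=0
P@2,1 dof=1 J1 → L=3 J1=1 J2=0
C@1,0 dof=2 J2 → L=3 J1=1 J2=1
add link → L=4 J1=1 J2=1
PS@3,1 dof=2 J2 → L=4 J1=1 J2=2
add link → L=5 J1=1 J2=2
C@2,4 dof=2 J2 → L=5 J1=1 J2=3
add link → L=6 J1=1 J2=3
R@5,3 dof=1 J1 → L=6 J1=2 J2=3
add link → L=7 J1=2 J2=3
add link → L=8 J1=2 J2=3
C@7,6 dof=2 J2 → L=8 J1=2 J2=4
add link → L=9 J1=2 J2=4
R@2,6 dof=1 J1 → L=9 J1=3 J2=4
PS@8,4 dof=2 J2 → L=9 J1=3 J2=5
M=3(L−1)−2J1−J2=3·8−2·3−5=13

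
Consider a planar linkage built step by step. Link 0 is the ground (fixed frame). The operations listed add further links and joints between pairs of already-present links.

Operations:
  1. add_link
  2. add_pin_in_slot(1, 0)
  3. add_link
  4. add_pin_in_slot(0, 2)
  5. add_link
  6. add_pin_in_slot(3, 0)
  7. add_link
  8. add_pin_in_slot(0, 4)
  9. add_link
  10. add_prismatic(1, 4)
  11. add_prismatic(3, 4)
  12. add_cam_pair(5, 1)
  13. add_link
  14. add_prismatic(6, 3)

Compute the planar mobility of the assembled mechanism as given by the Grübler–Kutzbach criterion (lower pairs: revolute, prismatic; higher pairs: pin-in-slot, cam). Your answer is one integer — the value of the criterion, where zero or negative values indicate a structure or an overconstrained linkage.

M = 7

L=1 J1=0 J2=0
add link → L=2 J1=0 J2=0
PS@1,0 dof=2 J2 → L=2 J1=0 J2=1
add link → L=3 J1=0 J2=1
PS@0,2 dof=2 J2 → L=3 J1=0 J2=2
add link → L=4 J1=0 J2=2
PS@3,0 dof=2 J2 → L=4 J1=0 J2=3
add link → L=5 J1=0 J2=3
PS@0,4 dof=2 J2 → L=5 J1=0 J2=4
add link → L=6 J1=0 J2=4
P@1,4 dof=1 J1 → L=6 J1=1 J2=4
P@3,4 dof=1 J1 → L=6 J1=2 J2=4
C@5,1 dof=2 J2 → L=6 J1=2 J2=5
add link → L=7 J1=2 J2=5
P@6,3 dof=1 J1 → L=7 J1=3 J2=5
M=3(L−1)−2J1−J2=3·6−2·3−5=7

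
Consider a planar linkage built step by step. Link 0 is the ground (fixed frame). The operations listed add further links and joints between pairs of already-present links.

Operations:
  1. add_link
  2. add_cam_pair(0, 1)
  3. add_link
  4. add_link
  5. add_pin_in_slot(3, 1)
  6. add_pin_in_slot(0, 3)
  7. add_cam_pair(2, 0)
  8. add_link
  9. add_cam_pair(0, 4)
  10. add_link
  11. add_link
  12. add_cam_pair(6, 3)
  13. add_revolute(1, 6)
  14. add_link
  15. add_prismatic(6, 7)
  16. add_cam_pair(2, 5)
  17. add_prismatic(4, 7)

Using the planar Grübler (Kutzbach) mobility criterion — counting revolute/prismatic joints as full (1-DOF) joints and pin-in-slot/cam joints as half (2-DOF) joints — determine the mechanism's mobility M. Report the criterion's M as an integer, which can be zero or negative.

M = 8

(L,J1,J2)=(1,0,0); link0 fixed
link1: (2,0,0)
C 0-1 [J2]: (2,0,1)
link2: (3,0,1)
link3: (4,0,1)
PS 3-1 [J2]: (4,0,2)
PS 0-3 [J2]: (4,0,3)
C 2-0 [J2]: (4,0,4)
link4: (5,0,4)
C 0-4 [J2]: (5,0,5)
link5: (6,0,5)
link6: (7,0,5)
C 6-3 [J2]: (7,0,6)
R 1-6 [J1]: (7,1,6)
link7: (8,1,6)
P 6-7 [J1]: (8,2,6)
C 2-5 [J2]: (8,2,7)
P 4-7 [J1]: (8,3,7)
Grübler: 3·7 − 2·3 − 7 = 8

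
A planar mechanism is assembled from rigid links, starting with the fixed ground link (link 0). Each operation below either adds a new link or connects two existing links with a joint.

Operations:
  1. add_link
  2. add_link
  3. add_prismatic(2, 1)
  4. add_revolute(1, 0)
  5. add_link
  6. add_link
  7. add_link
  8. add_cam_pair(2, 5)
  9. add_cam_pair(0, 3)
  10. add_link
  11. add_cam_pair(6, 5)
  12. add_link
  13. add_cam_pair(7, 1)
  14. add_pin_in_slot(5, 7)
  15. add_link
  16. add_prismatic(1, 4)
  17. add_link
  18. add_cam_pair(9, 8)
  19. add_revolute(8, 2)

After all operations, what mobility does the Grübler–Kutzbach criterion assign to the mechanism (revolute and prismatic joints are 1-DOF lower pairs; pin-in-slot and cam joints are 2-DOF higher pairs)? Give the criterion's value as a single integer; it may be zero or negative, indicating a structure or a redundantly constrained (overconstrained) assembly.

M = 13

(L,J1,J2)=(1,0,0); link0 fixed
link1: (2,0,0)
link2: (3,0,0)
P 2-1 [J1]: (3,1,0)
R 1-0 [J1]: (3,2,0)
link3: (4,2,0)
link4: (5,2,0)
link5: (6,2,0)
C 2-5 [J2]: (6,2,1)
C 0-3 [J2]: (6,2,2)
link6: (7,2,2)
C 6-5 [J2]: (7,2,3)
link7: (8,2,3)
C 7-1 [J2]: (8,2,4)
PS 5-7 [J2]: (8,2,5)
link8: (9,2,5)
P 1-4 [J1]: (9,3,5)
link9: (10,3,5)
C 9-8 [J2]: (10,3,6)
R 8-2 [J1]: (10,4,6)
Grübler: 3·9 − 2·4 − 6 = 13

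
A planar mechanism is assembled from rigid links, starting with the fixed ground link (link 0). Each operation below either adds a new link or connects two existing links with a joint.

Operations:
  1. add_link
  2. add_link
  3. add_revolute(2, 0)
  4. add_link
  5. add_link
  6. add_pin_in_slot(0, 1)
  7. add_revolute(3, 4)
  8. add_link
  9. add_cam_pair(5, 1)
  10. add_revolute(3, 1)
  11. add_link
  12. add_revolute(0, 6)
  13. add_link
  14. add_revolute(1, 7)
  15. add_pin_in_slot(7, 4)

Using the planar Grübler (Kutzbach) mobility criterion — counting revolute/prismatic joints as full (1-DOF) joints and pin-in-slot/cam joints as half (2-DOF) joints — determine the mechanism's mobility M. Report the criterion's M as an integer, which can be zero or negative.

ground; <1,0,0>
#1 <2,0,0>
#2 <3,0,0>
R:2↔0 J1 <3,1,0>
#3 <4,1,0>
#4 <5,1,0>
PS:0↔1 J2 <5,1,1>
R:3↔4 J1 <5,2,1>
#5 <6,2,1>
C:5↔1 J2 <6,2,2>
R:3↔1 J1 <6,3,2>
#6 <7,3,2>
R:0↔6 J1 <7,4,2>
#7 <8,4,2>
R:1↔7 J1 <8,5,2>
PS:7↔4 J2 <8,5,3>
3×7 − 2×5 − 1×3 = 8

M = 8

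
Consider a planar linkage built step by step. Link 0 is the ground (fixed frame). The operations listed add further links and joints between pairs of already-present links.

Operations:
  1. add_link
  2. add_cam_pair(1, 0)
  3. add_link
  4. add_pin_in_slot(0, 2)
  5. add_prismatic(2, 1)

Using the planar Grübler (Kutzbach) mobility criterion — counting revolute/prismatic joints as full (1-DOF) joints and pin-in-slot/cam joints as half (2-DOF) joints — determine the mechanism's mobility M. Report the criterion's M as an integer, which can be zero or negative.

[1;0;0] (link 0 is ground)
L+ [2;0;0]
C(1,0)∈J2 [2;0;1]
L+ [3;0;1]
PS(0,2)∈J2 [3;0;2]
P(2,1)∈J1 [3;1;2]
mobility = 6 − 2 − 2 = 2

M = 2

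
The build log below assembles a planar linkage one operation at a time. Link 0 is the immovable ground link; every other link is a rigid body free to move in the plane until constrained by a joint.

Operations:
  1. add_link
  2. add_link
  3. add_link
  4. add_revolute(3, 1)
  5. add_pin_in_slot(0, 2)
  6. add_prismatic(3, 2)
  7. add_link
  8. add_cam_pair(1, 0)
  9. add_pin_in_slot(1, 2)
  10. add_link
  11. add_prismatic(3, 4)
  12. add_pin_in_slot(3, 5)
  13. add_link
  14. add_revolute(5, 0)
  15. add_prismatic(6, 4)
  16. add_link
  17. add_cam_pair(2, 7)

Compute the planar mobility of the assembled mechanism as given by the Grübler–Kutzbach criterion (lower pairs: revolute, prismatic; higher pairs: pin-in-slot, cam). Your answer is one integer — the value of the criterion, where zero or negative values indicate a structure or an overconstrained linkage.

L=1 J1=0 J2=0
add link → L=2 J1=0 J2=0
add link → L=3 J1=0 J2=0
add link → L=4 J1=0 J2=0
R@3,1 dof=1 J1 → L=4 J1=1 J2=0
PS@0,2 dof=2 J2 → L=4 J1=1 J2=1
P@3,2 dof=1 J1 → L=4 J1=2 J2=1
add link → L=5 J1=2 J2=1
C@1,0 dof=2 J2 → L=5 J1=2 J2=2
PS@1,2 dof=2 J2 → L=5 J1=2 J2=3
add link → L=6 J1=2 J2=3
P@3,4 dof=1 J1 → L=6 J1=3 J2=3
PS@3,5 dof=2 J2 → L=6 J1=3 J2=4
add link → L=7 J1=3 J2=4
R@5,0 dof=1 J1 → L=7 J1=4 J2=4
P@6,4 dof=1 J1 → L=7 J1=5 J2=4
add link → L=8 J1=5 J2=4
C@2,7 dof=2 J2 → L=8 J1=5 J2=5
M=3(L−1)−2J1−J2=3·7−2·5−5=6

M = 6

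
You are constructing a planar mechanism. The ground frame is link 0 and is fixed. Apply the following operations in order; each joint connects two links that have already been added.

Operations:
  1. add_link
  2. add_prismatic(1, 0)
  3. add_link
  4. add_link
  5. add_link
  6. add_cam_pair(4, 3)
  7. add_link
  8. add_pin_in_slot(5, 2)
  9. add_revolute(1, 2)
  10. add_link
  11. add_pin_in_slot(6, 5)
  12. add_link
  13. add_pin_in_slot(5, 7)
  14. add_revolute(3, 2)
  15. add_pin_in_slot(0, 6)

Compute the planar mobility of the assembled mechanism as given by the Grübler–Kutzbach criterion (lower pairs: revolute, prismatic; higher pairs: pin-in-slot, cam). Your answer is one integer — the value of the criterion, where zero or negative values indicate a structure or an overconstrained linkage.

M = 10

L=1 J1=0 J2=0
add link → L=2 J1=0 J2=0
P@1,0 dof=1 J1 → L=2 J1=1 J2=0
add link → L=3 J1=1 J2=0
add link → L=4 J1=1 J2=0
add link → L=5 J1=1 J2=0
C@4,3 dof=2 J2 → L=5 J1=1 J2=1
add link → L=6 J1=1 J2=1
PS@5,2 dof=2 J2 → L=6 J1=1 J2=2
R@1,2 dof=1 J1 → L=6 J1=2 J2=2
add link → L=7 J1=2 J2=2
PS@6,5 dof=2 J2 → L=7 J1=2 J2=3
add link → L=8 J1=2 J2=3
PS@5,7 dof=2 J2 → L=8 J1=2 J2=4
R@3,2 dof=1 J1 → L=8 J1=3 J2=4
PS@0,6 dof=2 J2 → L=8 J1=3 J2=5
M=3(L−1)−2J1−J2=3·7−2·3−5=10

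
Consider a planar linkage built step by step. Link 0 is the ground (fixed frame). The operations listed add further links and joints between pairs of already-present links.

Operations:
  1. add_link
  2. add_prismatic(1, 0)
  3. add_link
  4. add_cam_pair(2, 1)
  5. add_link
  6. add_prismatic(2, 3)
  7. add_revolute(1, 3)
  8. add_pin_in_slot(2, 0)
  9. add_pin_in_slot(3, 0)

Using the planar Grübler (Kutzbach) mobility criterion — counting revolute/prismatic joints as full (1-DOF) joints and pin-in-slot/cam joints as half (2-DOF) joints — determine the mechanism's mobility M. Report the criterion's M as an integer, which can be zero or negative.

(L,J1,J2)=(1,0,0); link0 fixed
link1: (2,0,0)
P 1-0 [J1]: (2,1,0)
link2: (3,1,0)
C 2-1 [J2]: (3,1,1)
link3: (4,1,1)
P 2-3 [J1]: (4,2,1)
R 1-3 [J1]: (4,3,1)
PS 2-0 [J2]: (4,3,2)
PS 3-0 [J2]: (4,3,3)
Grübler: 3·3 − 2·3 − 3 = 0

M = 0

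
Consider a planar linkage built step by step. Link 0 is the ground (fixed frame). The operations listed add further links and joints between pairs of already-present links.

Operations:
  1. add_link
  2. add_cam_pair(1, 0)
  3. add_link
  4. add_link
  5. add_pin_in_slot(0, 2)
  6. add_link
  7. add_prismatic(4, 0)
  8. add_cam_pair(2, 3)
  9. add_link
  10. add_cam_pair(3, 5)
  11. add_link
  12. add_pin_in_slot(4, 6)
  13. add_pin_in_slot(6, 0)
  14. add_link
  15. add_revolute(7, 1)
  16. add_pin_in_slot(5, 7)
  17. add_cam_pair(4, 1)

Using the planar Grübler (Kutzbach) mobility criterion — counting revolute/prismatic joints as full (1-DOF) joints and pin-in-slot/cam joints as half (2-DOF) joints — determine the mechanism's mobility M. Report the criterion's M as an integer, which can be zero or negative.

L=1 J1=0 J2=0
add link → L=2 J1=0 J2=0
C@1,0 dof=2 J2 → L=2 J1=0 J2=1
add link → L=3 J1=0 J2=1
add link → L=4 J1=0 J2=1
PS@0,2 dof=2 J2 → L=4 J1=0 J2=2
add link → L=5 J1=0 J2=2
P@4,0 dof=1 J1 → L=5 J1=1 J2=2
C@2,3 dof=2 J2 → L=5 J1=1 J2=3
add link → L=6 J1=1 J2=3
C@3,5 dof=2 J2 → L=6 J1=1 J2=4
add link → L=7 J1=1 J2=4
PS@4,6 dof=2 J2 → L=7 J1=1 J2=5
PS@6,0 dof=2 J2 → L=7 J1=1 J2=6
add link → L=8 J1=1 J2=6
R@7,1 dof=1 J1 → L=8 J1=2 J2=6
PS@5,7 dof=2 J2 → L=8 J1=2 J2=7
C@4,1 dof=2 J2 → L=8 J1=2 J2=8
M=3(L−1)−2J1−J2=3·7−2·2−8=9

M = 9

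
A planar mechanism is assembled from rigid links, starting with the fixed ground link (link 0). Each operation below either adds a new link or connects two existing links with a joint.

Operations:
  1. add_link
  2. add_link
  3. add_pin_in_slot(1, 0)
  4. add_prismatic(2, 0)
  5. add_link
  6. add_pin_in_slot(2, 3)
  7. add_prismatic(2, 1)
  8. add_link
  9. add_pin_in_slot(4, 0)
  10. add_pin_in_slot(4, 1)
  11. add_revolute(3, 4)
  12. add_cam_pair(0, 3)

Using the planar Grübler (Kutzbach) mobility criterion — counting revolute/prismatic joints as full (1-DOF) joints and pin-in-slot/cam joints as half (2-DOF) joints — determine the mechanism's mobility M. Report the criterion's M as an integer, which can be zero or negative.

M = 1

link 0 = ground. State L|J1|J2 = 1|0|0
+link1  2|0|0
+link2  3|0|0
PS(1,0) f=2→J2  3|0|1
P(2,0) f=1→J1  3|1|1
+link3  4|1|1
PS(2,3) f=2→J2  4|1|2
P(2,1) f=1→J1  4|2|2
+link4  5|2|2
PS(4,0) f=2→J2  5|2|3
PS(4,1) f=2→J2  5|2|4
R(3,4) f=1→J1  5|3|4
C(0,3) f=2→J2  5|3|5
M = 3(5−1)−2·3−5 = 12−6−5 = 1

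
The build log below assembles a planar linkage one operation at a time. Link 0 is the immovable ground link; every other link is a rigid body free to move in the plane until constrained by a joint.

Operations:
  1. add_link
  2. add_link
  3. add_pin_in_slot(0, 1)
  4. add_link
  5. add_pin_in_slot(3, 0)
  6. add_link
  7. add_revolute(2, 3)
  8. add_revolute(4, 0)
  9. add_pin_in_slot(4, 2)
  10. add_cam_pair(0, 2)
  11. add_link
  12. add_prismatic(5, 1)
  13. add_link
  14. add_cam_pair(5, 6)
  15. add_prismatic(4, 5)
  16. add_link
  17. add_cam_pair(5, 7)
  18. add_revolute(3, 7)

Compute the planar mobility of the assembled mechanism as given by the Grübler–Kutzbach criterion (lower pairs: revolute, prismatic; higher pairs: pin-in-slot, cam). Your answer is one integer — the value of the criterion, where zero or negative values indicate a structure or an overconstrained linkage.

ground; <1,0,0>
#1 <2,0,0>
#2 <3,0,0>
PS:0↔1 J2 <3,0,1>
#3 <4,0,1>
PS:3↔0 J2 <4,0,2>
#4 <5,0,2>
R:2↔3 J1 <5,1,2>
R:4↔0 J1 <5,2,2>
PS:4↔2 J2 <5,2,3>
C:0↔2 J2 <5,2,4>
#5 <6,2,4>
P:5↔1 J1 <6,3,4>
#6 <7,3,4>
C:5↔6 J2 <7,3,5>
P:4↔5 J1 <7,4,5>
#7 <8,4,5>
C:5↔7 J2 <8,4,6>
R:3↔7 J1 <8,5,6>
3×7 − 2×5 − 1×6 = 5

M = 5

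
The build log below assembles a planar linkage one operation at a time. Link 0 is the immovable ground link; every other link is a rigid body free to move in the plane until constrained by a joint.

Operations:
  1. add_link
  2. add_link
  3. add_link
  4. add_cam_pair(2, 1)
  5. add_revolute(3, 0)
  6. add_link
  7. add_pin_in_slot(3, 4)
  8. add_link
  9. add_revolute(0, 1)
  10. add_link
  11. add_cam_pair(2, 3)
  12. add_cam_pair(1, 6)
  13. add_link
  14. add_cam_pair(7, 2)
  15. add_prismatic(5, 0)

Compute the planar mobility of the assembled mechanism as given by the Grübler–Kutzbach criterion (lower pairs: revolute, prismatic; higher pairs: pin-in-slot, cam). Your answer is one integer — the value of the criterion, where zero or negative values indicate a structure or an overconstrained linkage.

ground; <1,0,0>
#1 <2,0,0>
#2 <3,0,0>
#3 <4,0,0>
C:2↔1 J2 <4,0,1>
R:3↔0 J1 <4,1,1>
#4 <5,1,1>
PS:3↔4 J2 <5,1,2>
#5 <6,1,2>
R:0↔1 J1 <6,2,2>
#6 <7,2,2>
C:2↔3 J2 <7,2,3>
C:1↔6 J2 <7,2,4>
#7 <8,2,4>
C:7↔2 J2 <8,2,5>
P:5↔0 J1 <8,3,5>
3×7 − 2×3 − 1×5 = 10

M = 10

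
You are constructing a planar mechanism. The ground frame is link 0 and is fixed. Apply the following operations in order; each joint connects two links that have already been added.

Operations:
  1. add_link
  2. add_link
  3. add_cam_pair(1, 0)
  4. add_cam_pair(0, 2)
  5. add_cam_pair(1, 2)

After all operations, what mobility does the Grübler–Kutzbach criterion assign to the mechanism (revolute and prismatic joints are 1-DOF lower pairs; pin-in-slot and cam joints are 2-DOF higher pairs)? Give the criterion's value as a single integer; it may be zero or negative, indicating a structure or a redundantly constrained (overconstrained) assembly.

M = 3

[1;0;0] (link 0 is ground)
L+ [2;0;0]
L+ [3;0;0]
C(1,0)∈J2 [3;0;1]
C(0,2)∈J2 [3;0;2]
C(1,2)∈J2 [3;0;3]
mobility = 6 − 0 − 3 = 3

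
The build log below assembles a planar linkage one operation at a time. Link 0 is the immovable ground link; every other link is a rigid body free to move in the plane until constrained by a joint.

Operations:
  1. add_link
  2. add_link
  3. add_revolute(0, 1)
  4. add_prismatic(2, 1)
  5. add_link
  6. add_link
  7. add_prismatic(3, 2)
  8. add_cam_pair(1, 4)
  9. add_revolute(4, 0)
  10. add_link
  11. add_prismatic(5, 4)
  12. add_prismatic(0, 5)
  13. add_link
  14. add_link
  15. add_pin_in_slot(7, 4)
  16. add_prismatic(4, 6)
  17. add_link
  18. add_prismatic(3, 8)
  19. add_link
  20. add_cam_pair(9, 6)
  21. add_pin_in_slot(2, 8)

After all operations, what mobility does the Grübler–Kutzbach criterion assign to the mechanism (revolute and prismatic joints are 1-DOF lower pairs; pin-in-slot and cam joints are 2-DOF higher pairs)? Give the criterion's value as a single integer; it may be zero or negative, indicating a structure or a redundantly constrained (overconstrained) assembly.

M = 7

(L,J1,J2)=(1,0,0); link0 fixed
link1: (2,0,0)
link2: (3,0,0)
R 0-1 [J1]: (3,1,0)
P 2-1 [J1]: (3,2,0)
link3: (4,2,0)
link4: (5,2,0)
P 3-2 [J1]: (5,3,0)
C 1-4 [J2]: (5,3,1)
R 4-0 [J1]: (5,4,1)
link5: (6,4,1)
P 5-4 [J1]: (6,5,1)
P 0-5 [J1]: (6,6,1)
link6: (7,6,1)
link7: (8,6,1)
PS 7-4 [J2]: (8,6,2)
P 4-6 [J1]: (8,7,2)
link8: (9,7,2)
P 3-8 [J1]: (9,8,2)
link9: (10,8,2)
C 9-6 [J2]: (10,8,3)
PS 2-8 [J2]: (10,8,4)
Grübler: 3·9 − 2·8 − 4 = 7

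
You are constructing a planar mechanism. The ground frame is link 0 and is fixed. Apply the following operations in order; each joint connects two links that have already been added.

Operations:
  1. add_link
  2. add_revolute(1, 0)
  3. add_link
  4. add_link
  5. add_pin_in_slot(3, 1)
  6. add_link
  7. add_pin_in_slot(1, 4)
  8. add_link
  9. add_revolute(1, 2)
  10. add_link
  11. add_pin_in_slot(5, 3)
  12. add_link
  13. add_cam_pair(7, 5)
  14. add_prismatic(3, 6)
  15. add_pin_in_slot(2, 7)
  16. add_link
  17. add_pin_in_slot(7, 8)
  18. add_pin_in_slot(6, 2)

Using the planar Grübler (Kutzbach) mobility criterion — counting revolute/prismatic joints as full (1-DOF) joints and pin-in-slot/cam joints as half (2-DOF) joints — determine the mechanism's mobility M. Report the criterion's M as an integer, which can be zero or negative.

[1;0;0] (link 0 is ground)
L+ [2;0;0]
R(1,0)∈J1 [2;1;0]
L+ [3;1;0]
L+ [4;1;0]
PS(3,1)∈J2 [4;1;1]
L+ [5;1;1]
PS(1,4)∈J2 [5;1;2]
L+ [6;1;2]
R(1,2)∈J1 [6;2;2]
L+ [7;2;2]
PS(5,3)∈J2 [7;2;3]
L+ [8;2;3]
C(7,5)∈J2 [8;2;4]
P(3,6)∈J1 [8;3;4]
PS(2,7)∈J2 [8;3;5]
L+ [9;3;5]
PS(7,8)∈J2 [9;3;6]
PS(6,2)∈J2 [9;3;7]
mobility = 24 − 6 − 7 = 11

M = 11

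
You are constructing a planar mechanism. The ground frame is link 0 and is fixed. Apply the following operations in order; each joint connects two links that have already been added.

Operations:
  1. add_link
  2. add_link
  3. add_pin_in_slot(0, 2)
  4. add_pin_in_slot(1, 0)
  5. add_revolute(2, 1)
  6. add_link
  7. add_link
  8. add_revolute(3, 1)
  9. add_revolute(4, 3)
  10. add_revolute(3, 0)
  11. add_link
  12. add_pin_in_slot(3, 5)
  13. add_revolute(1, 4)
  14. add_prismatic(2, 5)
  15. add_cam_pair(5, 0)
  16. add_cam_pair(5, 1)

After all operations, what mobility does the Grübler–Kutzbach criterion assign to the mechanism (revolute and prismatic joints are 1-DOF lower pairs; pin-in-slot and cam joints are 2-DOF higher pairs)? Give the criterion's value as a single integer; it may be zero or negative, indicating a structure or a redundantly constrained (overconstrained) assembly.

L=1 J1=0 J2=0
add link → L=2 J1=0 J2=0
add link → L=3 J1=0 J2=0
PS@0,2 dof=2 J2 → L=3 J1=0 J2=1
PS@1,0 dof=2 J2 → L=3 J1=0 J2=2
R@2,1 dof=1 J1 → L=3 J1=1 J2=2
add link → L=4 J1=1 J2=2
add link → L=5 J1=1 J2=2
R@3,1 dof=1 J1 → L=5 J1=2 J2=2
R@4,3 dof=1 J1 → L=5 J1=3 J2=2
R@3,0 dof=1 J1 → L=5 J1=4 J2=2
add link → L=6 J1=4 J2=2
PS@3,5 dof=2 J2 → L=6 J1=4 J2=3
R@1,4 dof=1 J1 → L=6 J1=5 J2=3
P@2,5 dof=1 J1 → L=6 J1=6 J2=3
C@5,0 dof=2 J2 → L=6 J1=6 J2=4
C@5,1 dof=2 J2 → L=6 J1=6 J2=5
M=3(L−1)−2J1−J2=3·5−2·6−5=-2

M = -2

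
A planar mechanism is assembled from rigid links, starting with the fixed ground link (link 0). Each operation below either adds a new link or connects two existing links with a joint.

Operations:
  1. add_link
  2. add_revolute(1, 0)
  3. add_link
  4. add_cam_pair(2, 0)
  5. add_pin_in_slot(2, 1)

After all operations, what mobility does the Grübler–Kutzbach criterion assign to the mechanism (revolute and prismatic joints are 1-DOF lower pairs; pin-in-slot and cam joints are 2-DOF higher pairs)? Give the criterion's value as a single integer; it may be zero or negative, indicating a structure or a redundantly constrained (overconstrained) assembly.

M = 2

ground; <1,0,0>
#1 <2,0,0>
R:1↔0 J1 <2,1,0>
#2 <3,1,0>
C:2↔0 J2 <3,1,1>
PS:2↔1 J2 <3,1,2>
3×2 − 2×1 − 1×2 = 2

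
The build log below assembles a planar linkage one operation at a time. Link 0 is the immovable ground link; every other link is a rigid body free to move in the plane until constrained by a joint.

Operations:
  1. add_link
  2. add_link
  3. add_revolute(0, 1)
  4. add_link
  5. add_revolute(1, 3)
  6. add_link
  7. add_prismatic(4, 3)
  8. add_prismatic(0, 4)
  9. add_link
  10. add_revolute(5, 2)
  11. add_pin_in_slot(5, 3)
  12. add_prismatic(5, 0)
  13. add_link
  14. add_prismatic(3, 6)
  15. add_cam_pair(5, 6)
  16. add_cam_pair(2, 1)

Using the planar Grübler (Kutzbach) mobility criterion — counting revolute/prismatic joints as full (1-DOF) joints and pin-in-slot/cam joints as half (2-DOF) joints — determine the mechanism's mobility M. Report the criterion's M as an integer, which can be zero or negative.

M = 1

L=1 J1=0 J2=0
add link → L=2 J1=0 J2=0
add link → L=3 J1=0 J2=0
R@0,1 dof=1 J1 → L=3 J1=1 J2=0
add link → L=4 J1=1 J2=0
R@1,3 dof=1 J1 → L=4 J1=2 J2=0
add link → L=5 J1=2 J2=0
P@4,3 dof=1 J1 → L=5 J1=3 J2=0
P@0,4 dof=1 J1 → L=5 J1=4 J2=0
add link → L=6 J1=4 J2=0
R@5,2 dof=1 J1 → L=6 J1=5 J2=0
PS@5,3 dof=2 J2 → L=6 J1=5 J2=1
P@5,0 dof=1 J1 → L=6 J1=6 J2=1
add link → L=7 J1=6 J2=1
P@3,6 dof=1 J1 → L=7 J1=7 J2=1
C@5,6 dof=2 J2 → L=7 J1=7 J2=2
C@2,1 dof=2 J2 → L=7 J1=7 J2=3
M=3(L−1)−2J1−J2=3·6−2·7−3=1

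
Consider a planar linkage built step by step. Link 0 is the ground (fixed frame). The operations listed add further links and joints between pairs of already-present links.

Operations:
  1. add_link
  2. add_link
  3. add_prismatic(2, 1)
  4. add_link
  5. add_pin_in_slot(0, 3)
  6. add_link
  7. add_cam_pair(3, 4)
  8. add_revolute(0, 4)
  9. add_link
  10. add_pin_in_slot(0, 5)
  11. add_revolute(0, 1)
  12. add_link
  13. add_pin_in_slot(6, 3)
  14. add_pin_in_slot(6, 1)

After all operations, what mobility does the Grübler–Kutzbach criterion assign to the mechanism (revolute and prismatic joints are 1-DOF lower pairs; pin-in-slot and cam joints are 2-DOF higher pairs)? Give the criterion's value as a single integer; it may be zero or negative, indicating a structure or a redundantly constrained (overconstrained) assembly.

M = 7

[1;0;0] (link 0 is ground)
L+ [2;0;0]
L+ [3;0;0]
P(2,1)∈J1 [3;1;0]
L+ [4;1;0]
PS(0,3)∈J2 [4;1;1]
L+ [5;1;1]
C(3,4)∈J2 [5;1;2]
R(0,4)∈J1 [5;2;2]
L+ [6;2;2]
PS(0,5)∈J2 [6;2;3]
R(0,1)∈J1 [6;3;3]
L+ [7;3;3]
PS(6,3)∈J2 [7;3;4]
PS(6,1)∈J2 [7;3;5]
mobility = 18 − 6 − 5 = 7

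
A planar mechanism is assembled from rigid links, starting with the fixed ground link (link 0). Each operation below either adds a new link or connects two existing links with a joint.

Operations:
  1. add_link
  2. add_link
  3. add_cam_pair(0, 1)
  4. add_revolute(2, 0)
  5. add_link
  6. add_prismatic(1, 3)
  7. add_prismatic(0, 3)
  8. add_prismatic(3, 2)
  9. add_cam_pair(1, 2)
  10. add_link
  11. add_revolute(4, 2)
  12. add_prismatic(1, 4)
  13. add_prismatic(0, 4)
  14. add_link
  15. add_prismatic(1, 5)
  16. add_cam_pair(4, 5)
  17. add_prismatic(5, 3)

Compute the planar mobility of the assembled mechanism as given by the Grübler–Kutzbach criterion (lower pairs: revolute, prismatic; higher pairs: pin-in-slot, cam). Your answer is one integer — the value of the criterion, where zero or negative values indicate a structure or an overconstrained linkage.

M = -6

link 0 = ground. State L|J1|J2 = 1|0|0
+link1  2|0|0
+link2  3|0|0
C(0,1) f=2→J2  3|0|1
R(2,0) f=1→J1  3|1|1
+link3  4|1|1
P(1,3) f=1→J1  4|2|1
P(0,3) f=1→J1  4|3|1
P(3,2) f=1→J1  4|4|1
C(1,2) f=2→J2  4|4|2
+link4  5|4|2
R(4,2) f=1→J1  5|5|2
P(1,4) f=1→J1  5|6|2
P(0,4) f=1→J1  5|7|2
+link5  6|7|2
P(1,5) f=1→J1  6|8|2
C(4,5) f=2→J2  6|8|3
P(5,3) f=1→J1  6|9|3
M = 3(6−1)−2·9−3 = 15−18−3 = -6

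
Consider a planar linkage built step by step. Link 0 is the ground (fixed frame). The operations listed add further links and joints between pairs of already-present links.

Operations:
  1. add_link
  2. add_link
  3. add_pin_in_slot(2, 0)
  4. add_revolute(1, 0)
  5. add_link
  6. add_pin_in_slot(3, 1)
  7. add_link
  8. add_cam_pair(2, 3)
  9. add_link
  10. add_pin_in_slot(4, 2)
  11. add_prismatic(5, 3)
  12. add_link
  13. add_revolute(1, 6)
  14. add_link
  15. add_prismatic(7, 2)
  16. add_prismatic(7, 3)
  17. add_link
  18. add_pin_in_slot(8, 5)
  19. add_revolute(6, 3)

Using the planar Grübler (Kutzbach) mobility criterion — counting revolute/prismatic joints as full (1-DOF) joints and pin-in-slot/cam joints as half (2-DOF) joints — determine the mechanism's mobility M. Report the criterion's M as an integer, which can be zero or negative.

ground; <1,0,0>
#1 <2,0,0>
#2 <3,0,0>
PS:2↔0 J2 <3,0,1>
R:1↔0 J1 <3,1,1>
#3 <4,1,1>
PS:3↔1 J2 <4,1,2>
#4 <5,1,2>
C:2↔3 J2 <5,1,3>
#5 <6,1,3>
PS:4↔2 J2 <6,1,4>
P:5↔3 J1 <6,2,4>
#6 <7,2,4>
R:1↔6 J1 <7,3,4>
#7 <8,3,4>
P:7↔2 J1 <8,4,4>
P:7↔3 J1 <8,5,4>
#8 <9,5,4>
PS:8↔5 J2 <9,5,5>
R:6↔3 J1 <9,6,5>
3×8 − 2×6 − 1×5 = 7

M = 7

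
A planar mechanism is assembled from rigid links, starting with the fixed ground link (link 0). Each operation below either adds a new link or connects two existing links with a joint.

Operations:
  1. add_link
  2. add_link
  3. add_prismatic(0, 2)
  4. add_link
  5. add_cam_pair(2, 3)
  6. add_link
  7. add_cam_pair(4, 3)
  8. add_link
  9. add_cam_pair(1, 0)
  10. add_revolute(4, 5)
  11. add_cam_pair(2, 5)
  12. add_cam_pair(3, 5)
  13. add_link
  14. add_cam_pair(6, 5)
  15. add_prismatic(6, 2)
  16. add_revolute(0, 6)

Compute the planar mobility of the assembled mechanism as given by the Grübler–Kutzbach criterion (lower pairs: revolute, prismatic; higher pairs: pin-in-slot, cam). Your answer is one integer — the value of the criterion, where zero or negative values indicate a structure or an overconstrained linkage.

M = 4

L=1 J1=0 J2=0
add link → L=2 J1=0 J2=0
add link → L=3 J1=0 J2=0
P@0,2 dof=1 J1 → L=3 J1=1 J2=0
add link → L=4 J1=1 J2=0
C@2,3 dof=2 J2 → L=4 J1=1 J2=1
add link → L=5 J1=1 J2=1
C@4,3 dof=2 J2 → L=5 J1=1 J2=2
add link → L=6 J1=1 J2=2
C@1,0 dof=2 J2 → L=6 J1=1 J2=3
R@4,5 dof=1 J1 → L=6 J1=2 J2=3
C@2,5 dof=2 J2 → L=6 J1=2 J2=4
C@3,5 dof=2 J2 → L=6 J1=2 J2=5
add link → L=7 J1=2 J2=5
C@6,5 dof=2 J2 → L=7 J1=2 J2=6
P@6,2 dof=1 J1 → L=7 J1=3 J2=6
R@0,6 dof=1 J1 → L=7 J1=4 J2=6
M=3(L−1)−2J1−J2=3·6−2·4−6=4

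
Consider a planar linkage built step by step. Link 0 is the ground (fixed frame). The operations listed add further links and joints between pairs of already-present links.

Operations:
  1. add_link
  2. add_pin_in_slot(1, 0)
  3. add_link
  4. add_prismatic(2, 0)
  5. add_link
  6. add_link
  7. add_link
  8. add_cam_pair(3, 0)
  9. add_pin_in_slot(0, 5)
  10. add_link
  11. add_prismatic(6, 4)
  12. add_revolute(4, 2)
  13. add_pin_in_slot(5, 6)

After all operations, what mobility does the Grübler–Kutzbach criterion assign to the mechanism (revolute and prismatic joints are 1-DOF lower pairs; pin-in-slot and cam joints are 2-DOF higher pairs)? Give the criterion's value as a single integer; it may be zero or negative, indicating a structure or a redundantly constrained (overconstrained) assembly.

L=1 J1=0 J2=0
add link → L=2 J1=0 J2=0
PS@1,0 dof=2 J2 → L=2 J1=0 J2=1
add link → L=3 J1=0 J2=1
P@2,0 dof=1 J1 → L=3 J1=1 J2=1
add link → L=4 J1=1 J2=1
add link → L=5 J1=1 J2=1
add link → L=6 J1=1 J2=1
C@3,0 dof=2 J2 → L=6 J1=1 J2=2
PS@0,5 dof=2 J2 → L=6 J1=1 J2=3
add link → L=7 J1=1 J2=3
P@6,4 dof=1 J1 → L=7 J1=2 J2=3
R@4,2 dof=1 J1 → L=7 J1=3 J2=3
PS@5,6 dof=2 J2 → L=7 J1=3 J2=4
M=3(L−1)−2J1−J2=3·6−2·3−4=8

M = 8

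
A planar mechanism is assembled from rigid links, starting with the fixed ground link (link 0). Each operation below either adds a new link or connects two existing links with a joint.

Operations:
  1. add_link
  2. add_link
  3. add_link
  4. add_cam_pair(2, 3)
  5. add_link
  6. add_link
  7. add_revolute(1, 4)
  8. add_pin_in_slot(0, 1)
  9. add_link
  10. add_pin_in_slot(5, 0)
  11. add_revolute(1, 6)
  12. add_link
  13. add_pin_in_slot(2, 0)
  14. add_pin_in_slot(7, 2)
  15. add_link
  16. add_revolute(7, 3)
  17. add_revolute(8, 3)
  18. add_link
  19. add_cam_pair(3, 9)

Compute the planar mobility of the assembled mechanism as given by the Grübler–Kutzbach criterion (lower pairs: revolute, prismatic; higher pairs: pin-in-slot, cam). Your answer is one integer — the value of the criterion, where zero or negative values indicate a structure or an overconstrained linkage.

M = 13

L=1 J1=0 J2=0
add link → L=2 J1=0 J2=0
add link → L=3 J1=0 J2=0
add link → L=4 J1=0 J2=0
C@2,3 dof=2 J2 → L=4 J1=0 J2=1
add link → L=5 J1=0 J2=1
add link → L=6 J1=0 J2=1
R@1,4 dof=1 J1 → L=6 J1=1 J2=1
PS@0,1 dof=2 J2 → L=6 J1=1 J2=2
add link → L=7 J1=1 J2=2
PS@5,0 dof=2 J2 → L=7 J1=1 J2=3
R@1,6 dof=1 J1 → L=7 J1=2 J2=3
add link → L=8 J1=2 J2=3
PS@2,0 dof=2 J2 → L=8 J1=2 J2=4
PS@7,2 dof=2 J2 → L=8 J1=2 J2=5
add link → L=9 J1=2 J2=5
R@7,3 dof=1 J1 → L=9 J1=3 J2=5
R@8,3 dof=1 J1 → L=9 J1=4 J2=5
add link → L=10 J1=4 J2=5
C@3,9 dof=2 J2 → L=10 J1=4 J2=6
M=3(L−1)−2J1−J2=3·9−2·4−6=13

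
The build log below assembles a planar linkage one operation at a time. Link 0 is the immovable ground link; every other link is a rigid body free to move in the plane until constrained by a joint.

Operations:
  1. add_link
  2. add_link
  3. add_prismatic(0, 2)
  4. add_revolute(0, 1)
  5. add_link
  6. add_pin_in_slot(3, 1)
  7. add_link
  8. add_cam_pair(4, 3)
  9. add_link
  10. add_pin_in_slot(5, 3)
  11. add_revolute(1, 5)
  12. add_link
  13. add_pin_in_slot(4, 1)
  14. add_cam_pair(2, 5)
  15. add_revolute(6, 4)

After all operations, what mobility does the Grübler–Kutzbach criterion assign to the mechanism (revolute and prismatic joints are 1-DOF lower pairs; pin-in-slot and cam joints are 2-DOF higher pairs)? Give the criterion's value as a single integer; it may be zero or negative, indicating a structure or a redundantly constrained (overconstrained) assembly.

[1;0;0] (link 0 is ground)
L+ [2;0;0]
L+ [3;0;0]
P(0,2)∈J1 [3;1;0]
R(0,1)∈J1 [3;2;0]
L+ [4;2;0]
PS(3,1)∈J2 [4;2;1]
L+ [5;2;1]
C(4,3)∈J2 [5;2;2]
L+ [6;2;2]
PS(5,3)∈J2 [6;2;3]
R(1,5)∈J1 [6;3;3]
L+ [7;3;3]
PS(4,1)∈J2 [7;3;4]
C(2,5)∈J2 [7;3;5]
R(6,4)∈J1 [7;4;5]
mobility = 18 − 8 − 5 = 5

M = 5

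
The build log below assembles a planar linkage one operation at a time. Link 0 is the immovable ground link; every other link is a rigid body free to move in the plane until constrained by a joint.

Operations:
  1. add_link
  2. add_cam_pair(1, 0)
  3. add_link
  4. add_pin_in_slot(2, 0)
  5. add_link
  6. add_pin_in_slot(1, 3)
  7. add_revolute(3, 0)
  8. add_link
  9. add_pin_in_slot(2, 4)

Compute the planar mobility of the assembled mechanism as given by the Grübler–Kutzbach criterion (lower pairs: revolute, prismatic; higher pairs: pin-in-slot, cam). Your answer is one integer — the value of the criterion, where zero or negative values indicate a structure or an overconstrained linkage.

link 0 = ground. State L|J1|J2 = 1|0|0
+link1  2|0|0
C(1,0) f=2→J2  2|0|1
+link2  3|0|1
PS(2,0) f=2→J2  3|0|2
+link3  4|0|2
PS(1,3) f=2→J2  4|0|3
R(3,0) f=1→J1  4|1|3
+link4  5|1|3
PS(2,4) f=2→J2  5|1|4
M = 3(5−1)−2·1−4 = 12−2−4 = 6

M = 6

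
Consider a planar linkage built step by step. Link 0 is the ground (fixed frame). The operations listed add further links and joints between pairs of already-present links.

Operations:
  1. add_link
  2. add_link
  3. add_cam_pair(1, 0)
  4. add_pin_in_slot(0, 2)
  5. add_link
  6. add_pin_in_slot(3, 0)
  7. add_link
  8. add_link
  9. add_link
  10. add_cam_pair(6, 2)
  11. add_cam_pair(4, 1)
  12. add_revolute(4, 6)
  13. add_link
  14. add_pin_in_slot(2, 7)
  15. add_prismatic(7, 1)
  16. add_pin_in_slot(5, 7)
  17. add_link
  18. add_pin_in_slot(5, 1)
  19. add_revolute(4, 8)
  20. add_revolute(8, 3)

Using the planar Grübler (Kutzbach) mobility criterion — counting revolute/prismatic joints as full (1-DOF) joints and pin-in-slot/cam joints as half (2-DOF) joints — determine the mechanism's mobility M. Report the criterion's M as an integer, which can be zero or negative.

M = 8

[1;0;0] (link 0 is ground)
L+ [2;0;0]
L+ [3;0;0]
C(1,0)∈J2 [3;0;1]
PS(0,2)∈J2 [3;0;2]
L+ [4;0;2]
PS(3,0)∈J2 [4;0;3]
L+ [5;0;3]
L+ [6;0;3]
L+ [7;0;3]
C(6,2)∈J2 [7;0;4]
C(4,1)∈J2 [7;0;5]
R(4,6)∈J1 [7;1;5]
L+ [8;1;5]
PS(2,7)∈J2 [8;1;6]
P(7,1)∈J1 [8;2;6]
PS(5,7)∈J2 [8;2;7]
L+ [9;2;7]
PS(5,1)∈J2 [9;2;8]
R(4,8)∈J1 [9;3;8]
R(8,3)∈J1 [9;4;8]
mobility = 24 − 8 − 8 = 8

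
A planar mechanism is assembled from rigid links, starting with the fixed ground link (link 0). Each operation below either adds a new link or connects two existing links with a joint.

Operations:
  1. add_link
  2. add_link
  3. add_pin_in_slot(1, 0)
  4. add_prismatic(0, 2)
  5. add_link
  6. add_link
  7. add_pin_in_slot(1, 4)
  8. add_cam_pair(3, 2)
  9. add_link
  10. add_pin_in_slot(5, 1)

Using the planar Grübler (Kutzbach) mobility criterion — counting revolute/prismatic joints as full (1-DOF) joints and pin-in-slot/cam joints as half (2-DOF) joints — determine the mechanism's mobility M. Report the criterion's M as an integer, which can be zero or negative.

M = 9

link 0 = ground. State L|J1|J2 = 1|0|0
+link1  2|0|0
+link2  3|0|0
PS(1,0) f=2→J2  3|0|1
P(0,2) f=1→J1  3|1|1
+link3  4|1|1
+link4  5|1|1
PS(1,4) f=2→J2  5|1|2
C(3,2) f=2→J2  5|1|3
+link5  6|1|3
PS(5,1) f=2→J2  6|1|4
M = 3(6−1)−2·1−4 = 15−2−4 = 9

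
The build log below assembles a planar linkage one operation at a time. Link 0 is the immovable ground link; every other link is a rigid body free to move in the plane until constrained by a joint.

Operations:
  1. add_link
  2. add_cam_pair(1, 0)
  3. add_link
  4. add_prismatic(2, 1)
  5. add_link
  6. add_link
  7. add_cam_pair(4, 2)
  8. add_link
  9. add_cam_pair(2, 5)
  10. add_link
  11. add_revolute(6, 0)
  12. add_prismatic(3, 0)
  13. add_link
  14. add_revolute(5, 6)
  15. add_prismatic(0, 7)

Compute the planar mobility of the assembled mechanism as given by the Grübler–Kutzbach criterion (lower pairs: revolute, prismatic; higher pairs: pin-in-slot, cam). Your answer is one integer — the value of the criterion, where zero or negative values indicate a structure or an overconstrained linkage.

L=1 J1=0 J2=0
add link → L=2 J1=0 J2=0
C@1,0 dof=2 J2 → L=2 J1=0 J2=1
add link → L=3 J1=0 J2=1
P@2,1 dof=1 J1 → L=3 J1=1 J2=1
add link → L=4 J1=1 J2=1
add link → L=5 J1=1 J2=1
C@4,2 dof=2 J2 → L=5 J1=1 J2=2
add link → L=6 J1=1 J2=2
C@2,5 dof=2 J2 → L=6 J1=1 J2=3
add link → L=7 J1=1 J2=3
R@6,0 dof=1 J1 → L=7 J1=2 J2=3
P@3,0 dof=1 J1 → L=7 J1=3 J2=3
add link → L=8 J1=3 J2=3
R@5,6 dof=1 J1 → L=8 J1=4 J2=3
P@0,7 dof=1 J1 → L=8 J1=5 J2=3
M=3(L−1)−2J1−J2=3·7−2·5−3=8

M = 8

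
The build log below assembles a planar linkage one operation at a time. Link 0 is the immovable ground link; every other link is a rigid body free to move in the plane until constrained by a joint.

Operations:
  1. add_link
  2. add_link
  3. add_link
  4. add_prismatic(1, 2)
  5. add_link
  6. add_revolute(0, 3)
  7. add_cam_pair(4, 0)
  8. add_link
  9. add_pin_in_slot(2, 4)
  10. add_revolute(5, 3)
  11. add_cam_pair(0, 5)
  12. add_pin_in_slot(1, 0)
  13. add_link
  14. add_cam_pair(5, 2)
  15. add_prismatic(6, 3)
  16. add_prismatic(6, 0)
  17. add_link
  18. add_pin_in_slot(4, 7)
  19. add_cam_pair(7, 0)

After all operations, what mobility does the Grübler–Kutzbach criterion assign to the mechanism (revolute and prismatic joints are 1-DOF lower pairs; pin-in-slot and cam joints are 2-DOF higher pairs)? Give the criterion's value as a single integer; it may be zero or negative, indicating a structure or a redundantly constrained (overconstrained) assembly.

M = 4

ground; <1,0,0>
#1 <2,0,0>
#2 <3,0,0>
#3 <4,0,0>
P:1↔2 J1 <4,1,0>
#4 <5,1,0>
R:0↔3 J1 <5,2,0>
C:4↔0 J2 <5,2,1>
#5 <6,2,1>
PS:2↔4 J2 <6,2,2>
R:5↔3 J1 <6,3,2>
C:0↔5 J2 <6,3,3>
PS:1↔0 J2 <6,3,4>
#6 <7,3,4>
C:5↔2 J2 <7,3,5>
P:6↔3 J1 <7,4,5>
P:6↔0 J1 <7,5,5>
#7 <8,5,5>
PS:4↔7 J2 <8,5,6>
C:7↔0 J2 <8,5,7>
3×7 − 2×5 − 1×7 = 4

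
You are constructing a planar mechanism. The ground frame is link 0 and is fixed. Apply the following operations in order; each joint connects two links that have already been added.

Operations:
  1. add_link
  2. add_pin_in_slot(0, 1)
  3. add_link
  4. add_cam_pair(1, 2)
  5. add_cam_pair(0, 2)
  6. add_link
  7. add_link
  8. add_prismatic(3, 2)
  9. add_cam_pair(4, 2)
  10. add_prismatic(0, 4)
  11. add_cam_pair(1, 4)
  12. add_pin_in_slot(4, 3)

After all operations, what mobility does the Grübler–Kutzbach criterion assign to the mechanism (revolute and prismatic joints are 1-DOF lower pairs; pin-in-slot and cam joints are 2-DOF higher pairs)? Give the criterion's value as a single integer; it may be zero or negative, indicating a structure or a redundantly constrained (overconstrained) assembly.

ground; <1,0,0>
#1 <2,0,0>
PS:0↔1 J2 <2,0,1>
#2 <3,0,1>
C:1↔2 J2 <3,0,2>
C:0↔2 J2 <3,0,3>
#3 <4,0,3>
#4 <5,0,3>
P:3↔2 J1 <5,1,3>
C:4↔2 J2 <5,1,4>
P:0↔4 J1 <5,2,4>
C:1↔4 J2 <5,2,5>
PS:4↔3 J2 <5,2,6>
3×4 − 2×2 − 1×6 = 2

M = 2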